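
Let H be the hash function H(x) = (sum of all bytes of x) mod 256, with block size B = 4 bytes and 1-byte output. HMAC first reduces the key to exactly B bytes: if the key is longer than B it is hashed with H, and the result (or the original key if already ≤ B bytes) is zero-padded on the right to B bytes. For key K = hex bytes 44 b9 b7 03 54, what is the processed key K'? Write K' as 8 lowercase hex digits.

0b000000

|K| = 5 > B = 4, so first hash the key.
H(K): sum = 68+185+183+3+84 = 523; mod 256 = 11 → 0b.
Zero-pad H(K) = 0b to 4 bytes: K' = 0b 00 00 00.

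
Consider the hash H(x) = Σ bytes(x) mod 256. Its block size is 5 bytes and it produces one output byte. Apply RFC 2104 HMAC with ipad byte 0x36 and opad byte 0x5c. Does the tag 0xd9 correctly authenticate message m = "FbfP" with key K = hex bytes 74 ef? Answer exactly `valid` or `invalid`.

invalid

Key hex bytes 74 ef is 2 bytes ≤ B = 5; zero-pad to 5 bytes: K' = 74 ef 00 00 00.
K' ⊕ ipad = 42 d9 36 36 36; K' ⊕ opad = 28 b3 5c 5c 5c.
Inner hash: sum = 66+217+54+54+54+70+98+102+80 = 795; mod 256 = 27 → 1b.
Outer hash (recomputed tag): sum = 40+179+92+92+92+27 = 522; mod 256 = 10 → 0a.
Recomputed tag = 0a; claimed = d9 → mismatch.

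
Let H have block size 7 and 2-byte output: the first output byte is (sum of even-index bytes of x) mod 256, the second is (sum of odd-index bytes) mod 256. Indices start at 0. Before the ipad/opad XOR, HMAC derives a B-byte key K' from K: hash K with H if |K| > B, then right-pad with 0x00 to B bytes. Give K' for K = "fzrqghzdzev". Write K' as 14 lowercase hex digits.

|K| = 11 > B = 7, so first hash the key.
H(K): even-index sum = 681 mod 256 = 169; odd-index sum = 540 mod 256 = 28 → a9 1c.
Zero-pad H(K) = a9 1c to 7 bytes: K' = a9 1c 00 00 00 00 00.

a91c0000000000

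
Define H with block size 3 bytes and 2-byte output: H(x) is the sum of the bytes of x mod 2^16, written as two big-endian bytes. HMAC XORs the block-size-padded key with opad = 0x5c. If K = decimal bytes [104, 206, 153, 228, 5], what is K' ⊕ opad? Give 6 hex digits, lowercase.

Key decimal bytes [104, 206, 153, 228, 5] = 68 ce 99 e4 05 is 5 bytes > B = 3, so hash it first: H(key) = 02 b8, then zero-pad to 3 bytes: K' = 02 b8 00.
XOR each byte with 0x5c: 02⊕5c=5e, b8⊕5c=e4, 00⊕5c=5c.

5ee45c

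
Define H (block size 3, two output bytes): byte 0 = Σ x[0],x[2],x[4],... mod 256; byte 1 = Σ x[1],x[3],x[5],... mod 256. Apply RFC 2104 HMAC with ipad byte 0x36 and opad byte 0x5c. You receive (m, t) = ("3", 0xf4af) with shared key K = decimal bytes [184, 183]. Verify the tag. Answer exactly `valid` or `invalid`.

valid

Key decimal bytes [184, 183] = b8 b7 is 2 bytes ≤ B = 3; zero-pad to 3 bytes: K' = b8 b7 00.
K' ⊕ ipad = 8e 81 36; K' ⊕ opad = e4 eb 5c.
Inner hash: even-index sum = 196 mod 256 = 196; odd-index sum = 180 mod 256 = 180 → c4 b4.
Outer hash (recomputed tag): even-index sum = 500 mod 256 = 244; odd-index sum = 431 mod 256 = 175 → f4 af.
Recomputed tag = f4af; claimed = f4af → match.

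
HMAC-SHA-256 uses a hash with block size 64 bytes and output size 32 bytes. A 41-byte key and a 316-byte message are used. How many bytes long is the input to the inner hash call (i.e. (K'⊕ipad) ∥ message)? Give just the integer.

380

Key is 41 ≤ 64 bytes, zero-padded: |K'| = 64.
Inner input = (K'⊕ipad) ∥ m → 64 + 316 = 380 bytes.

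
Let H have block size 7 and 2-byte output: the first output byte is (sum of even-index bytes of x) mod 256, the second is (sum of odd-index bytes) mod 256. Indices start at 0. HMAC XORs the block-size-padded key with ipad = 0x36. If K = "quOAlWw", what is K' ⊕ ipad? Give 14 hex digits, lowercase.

Key "quOAlWw" = 71 75 4f 41 6c 57 77 is exactly B = 7 bytes: K' = 71 75 4f 41 6c 57 77.
XOR each byte with 0x36: 71⊕36=47, 75⊕36=43, 4f⊕36=79, 41⊕36=77, 6c⊕36=5a, 57⊕36=61, 77⊕36=41.

474379775a6141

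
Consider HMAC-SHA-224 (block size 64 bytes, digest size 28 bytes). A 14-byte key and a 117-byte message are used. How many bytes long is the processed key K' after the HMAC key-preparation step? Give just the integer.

64

Key is 14 ≤ 64 bytes, zero-padded: |K'| = 64.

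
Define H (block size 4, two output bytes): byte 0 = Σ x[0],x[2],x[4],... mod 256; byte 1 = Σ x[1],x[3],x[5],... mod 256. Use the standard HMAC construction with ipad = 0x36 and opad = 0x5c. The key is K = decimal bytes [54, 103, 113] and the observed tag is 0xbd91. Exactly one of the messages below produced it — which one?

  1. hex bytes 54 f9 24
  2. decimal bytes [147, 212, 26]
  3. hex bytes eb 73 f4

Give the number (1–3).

Key decimal bytes [54, 103, 113] = 36 67 71 is 3 bytes ≤ B = 4; zero-pad to 4 bytes: K' = 36 67 71 00.
K' ⊕ ipad = 00 51 47 36; K' ⊕ opad = 6a 3b 2d 5c.
m1: inner = H(00 51 47 36 54 f9 24) = bf 80; tag = H(6a 3b 2d 5c bf 80) = 5617
m2: inner = H(00 51 47 36 93 d4 1a) = f4 5b; tag = H(6a 3b 2d 5c f4 5b) = 8bf2
m3: inner = H(00 51 47 36 eb 73 f4) = 26 fa; tag = H(6a 3b 2d 5c 26 fa) = bd91 ← matches

3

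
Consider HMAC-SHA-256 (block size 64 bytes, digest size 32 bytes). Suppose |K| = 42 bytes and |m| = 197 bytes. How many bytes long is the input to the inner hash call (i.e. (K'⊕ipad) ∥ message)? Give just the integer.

Key is 42 ≤ 64 bytes, zero-padded: |K'| = 64.
Inner input = (K'⊕ipad) ∥ m → 64 + 197 = 261 bytes.

261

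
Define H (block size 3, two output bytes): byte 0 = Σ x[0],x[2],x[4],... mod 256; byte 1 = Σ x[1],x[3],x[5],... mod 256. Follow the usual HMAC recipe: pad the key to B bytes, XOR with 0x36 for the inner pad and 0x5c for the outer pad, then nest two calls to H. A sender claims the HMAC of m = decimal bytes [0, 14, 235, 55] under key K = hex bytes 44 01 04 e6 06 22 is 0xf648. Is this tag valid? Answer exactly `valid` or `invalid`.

invalid

Key hex bytes 44 01 04 e6 06 22 is 6 bytes > B = 3, so hash it first: H(key) = 4e 09, then zero-pad to 3 bytes: K' = 4e 09 00.
K' ⊕ ipad = 78 3f 36; K' ⊕ opad = 12 55 5c.
Inner hash: even-index sum = 243 mod 256 = 243; odd-index sum = 298 mod 256 = 42 → f3 2a.
Outer hash (recomputed tag): even-index sum = 152 mod 256 = 152; odd-index sum = 328 mod 256 = 72 → 98 48.
Recomputed tag = 9848; claimed = f648 → mismatch.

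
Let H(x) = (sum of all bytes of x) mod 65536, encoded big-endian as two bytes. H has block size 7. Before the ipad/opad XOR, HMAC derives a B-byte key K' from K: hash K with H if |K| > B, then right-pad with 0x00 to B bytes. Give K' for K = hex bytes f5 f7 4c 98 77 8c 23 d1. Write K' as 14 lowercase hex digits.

04c70000000000

|K| = 8 > B = 7, so first hash the key.
H(K): sum = 245+247+76+152+119+140+35+209 = 1223 → 04 c7.
Zero-pad H(K) = 04 c7 to 7 bytes: K' = 04 c7 00 00 00 00 00.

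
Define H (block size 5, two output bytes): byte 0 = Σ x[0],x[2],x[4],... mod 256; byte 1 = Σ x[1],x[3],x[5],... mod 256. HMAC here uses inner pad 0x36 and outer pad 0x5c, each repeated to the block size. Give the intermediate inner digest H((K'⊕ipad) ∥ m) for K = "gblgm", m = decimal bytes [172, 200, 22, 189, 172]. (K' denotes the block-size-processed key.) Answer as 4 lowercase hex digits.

Key "gblgm" = 67 62 6c 67 6d is exactly B = 5 bytes: K' = 67 62 6c 67 6d.
K' ⊕ ipad = 51 54 5a 51 5b.
Inner input = 51 54 5a 51 5b ∥ ac c8 16 bd ac.
Inner hash: even-index sum = 651 mod 256 = 139; odd-index sum = 531 mod 256 = 19 → 8b 13.

8b13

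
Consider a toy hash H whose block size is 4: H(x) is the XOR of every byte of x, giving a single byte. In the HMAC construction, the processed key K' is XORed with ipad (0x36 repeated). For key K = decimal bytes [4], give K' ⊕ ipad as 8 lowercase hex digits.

Key decimal bytes [4] = 04 is 1 byte ≤ B = 4; zero-pad to 4 bytes: K' = 04 00 00 00.
XOR each byte with 0x36: 04⊕36=32, 00⊕36=36, 00⊕36=36, 00⊕36=36.

32363636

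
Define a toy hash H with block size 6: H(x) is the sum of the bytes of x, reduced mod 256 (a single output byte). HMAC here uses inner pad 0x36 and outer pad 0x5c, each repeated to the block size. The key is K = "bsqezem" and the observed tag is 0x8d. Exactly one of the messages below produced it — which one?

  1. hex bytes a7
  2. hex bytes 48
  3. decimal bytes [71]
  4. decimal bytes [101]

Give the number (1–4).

Key "bsqezem" = 62 73 71 65 7a 65 6d is 7 bytes > B = 6, so hash it first: H(key) = f7, then zero-pad to 6 bytes: K' = f7 00 00 00 00 00.
K' ⊕ ipad = c1 36 36 36 36 36; K' ⊕ opad = ab 5c 5c 5c 5c 5c.
m1: inner = H(c1 36 36 36 36 36 a7) = 76; tag = H(ab 5c 5c 5c 5c 5c 76) = ed
m2: inner = H(c1 36 36 36 36 36 48) = 17; tag = H(ab 5c 5c 5c 5c 5c 17) = 8e
m3: inner = H(c1 36 36 36 36 36 47) = 16; tag = H(ab 5c 5c 5c 5c 5c 16) = 8d ← matches
m4: inner = H(c1 36 36 36 36 36 65) = 34; tag = H(ab 5c 5c 5c 5c 5c 34) = ab

3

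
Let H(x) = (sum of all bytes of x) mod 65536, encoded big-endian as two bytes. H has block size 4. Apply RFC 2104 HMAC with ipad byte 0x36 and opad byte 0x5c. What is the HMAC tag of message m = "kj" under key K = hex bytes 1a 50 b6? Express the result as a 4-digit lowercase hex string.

Key hex bytes 1a 50 b6 is 3 bytes ≤ B = 4; zero-pad to 4 bytes: K' = 1a 50 b6 00.
K' ⊕ ipad = 2c 66 80 36.  K' ⊕ opad = 46 0c ea 5c.
Inner input = (K'⊕ipad) ∥ m = 2c 66 80 36 ∥ 6b 6a.
Inner hash: sum = 44+102+128+54+107+106 = 541 → 02 1d.
Outer input = (K'⊕opad) ∥ inner = 46 0c ea 5c ∥ 02 1d.
Outer hash (tag): sum = 70+12+234+92+2+29 = 439 → 01 b7.

01b7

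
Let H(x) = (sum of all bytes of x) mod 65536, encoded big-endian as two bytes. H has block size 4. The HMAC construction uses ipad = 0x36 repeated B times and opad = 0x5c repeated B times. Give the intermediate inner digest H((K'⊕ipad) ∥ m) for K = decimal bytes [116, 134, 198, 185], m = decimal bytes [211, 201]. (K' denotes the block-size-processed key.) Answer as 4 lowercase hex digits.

040d

Key decimal bytes [116, 134, 198, 185] = 74 86 c6 b9 is exactly B = 4 bytes: K' = 74 86 c6 b9.
K' ⊕ ipad = 42 b0 f0 8f.
Inner input = 42 b0 f0 8f ∥ d3 c9.
Inner hash: sum = 66+176+240+143+211+201 = 1037 → 04 0d.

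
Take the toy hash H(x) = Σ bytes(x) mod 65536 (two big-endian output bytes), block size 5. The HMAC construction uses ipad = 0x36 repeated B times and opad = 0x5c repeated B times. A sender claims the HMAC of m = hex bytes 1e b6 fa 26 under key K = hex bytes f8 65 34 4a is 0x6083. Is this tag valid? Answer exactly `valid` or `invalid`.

invalid

Key hex bytes f8 65 34 4a is 4 bytes ≤ B = 5; zero-pad to 5 bytes: K' = f8 65 34 4a 00.
K' ⊕ ipad = ce 53 02 7c 36; K' ⊕ opad = a4 39 68 16 5c.
Inner hash: sum = 206+83+2+124+54+30+182+250+38 = 969 → 03 c9.
Outer hash (recomputed tag): sum = 164+57+104+22+92+3+201 = 643 → 02 83.
Recomputed tag = 0283; claimed = 6083 → mismatch.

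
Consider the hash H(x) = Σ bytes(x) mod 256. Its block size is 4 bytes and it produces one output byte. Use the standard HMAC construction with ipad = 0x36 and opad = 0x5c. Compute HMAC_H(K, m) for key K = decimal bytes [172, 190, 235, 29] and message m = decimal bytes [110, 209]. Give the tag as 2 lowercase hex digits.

33

Key decimal bytes [172, 190, 235, 29] = ac be eb 1d is exactly B = 4 bytes: K' = ac be eb 1d.
K' ⊕ ipad = 9a 88 dd 2b.  K' ⊕ opad = f0 e2 b7 41.
Inner input = (K'⊕ipad) ∥ m = 9a 88 dd 2b ∥ 6e d1.
Inner hash: sum = 154+136+221+43+110+209 = 873; mod 256 = 105 → 69.
Outer input = (K'⊕opad) ∥ inner = f0 e2 b7 41 ∥ 69.
Outer hash (tag): sum = 240+226+183+65+105 = 819; mod 256 = 51 → 33.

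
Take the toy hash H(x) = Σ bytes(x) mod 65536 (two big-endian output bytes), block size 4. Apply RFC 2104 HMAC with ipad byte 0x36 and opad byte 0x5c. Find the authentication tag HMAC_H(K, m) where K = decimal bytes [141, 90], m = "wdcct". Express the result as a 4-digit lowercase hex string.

023a

Key decimal bytes [141, 90] = 8d 5a is 2 bytes ≤ B = 4; zero-pad to 4 bytes: K' = 8d 5a 00 00.
K' ⊕ ipad = bb 6c 36 36.  K' ⊕ opad = d1 06 5c 5c.
Inner input = (K'⊕ipad) ∥ m = bb 6c 36 36 ∥ 77 64 63 63 74.
Inner hash: sum = 187+108+54+54+119+100+99+99+116 = 936 → 03 a8.
Outer input = (K'⊕opad) ∥ inner = d1 06 5c 5c ∥ 03 a8.
Outer hash (tag): sum = 209+6+92+92+3+168 = 570 → 02 3a.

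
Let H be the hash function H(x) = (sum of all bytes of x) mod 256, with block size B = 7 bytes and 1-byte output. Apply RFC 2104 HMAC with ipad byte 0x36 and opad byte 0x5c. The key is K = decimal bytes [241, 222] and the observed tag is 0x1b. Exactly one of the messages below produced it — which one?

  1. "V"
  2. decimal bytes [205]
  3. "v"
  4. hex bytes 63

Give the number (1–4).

4

Key decimal bytes [241, 222] = f1 de is 2 bytes ≤ B = 7; zero-pad to 7 bytes: K' = f1 de 00 00 00 00 00.
K' ⊕ ipad = c7 e8 36 36 36 36 36; K' ⊕ opad = ad 82 5c 5c 5c 5c 5c.
m1: inner = H(c7 e8 36 36 36 36 36 56) = 13; tag = H(ad 82 5c 5c 5c 5c 5c 13) = 0e
m2: inner = H(c7 e8 36 36 36 36 36 cd) = 8a; tag = H(ad 82 5c 5c 5c 5c 5c 8a) = 85
m3: inner = H(c7 e8 36 36 36 36 36 76) = 33; tag = H(ad 82 5c 5c 5c 5c 5c 33) = 2e
m4: inner = H(c7 e8 36 36 36 36 36 63) = 20; tag = H(ad 82 5c 5c 5c 5c 5c 20) = 1b ← matches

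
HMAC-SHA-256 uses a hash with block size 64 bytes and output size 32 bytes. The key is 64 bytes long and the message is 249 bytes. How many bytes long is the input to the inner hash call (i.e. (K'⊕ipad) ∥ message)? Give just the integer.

Key is 64 ≤ 64 bytes, zero-padded: |K'| = 64.
Inner input = (K'⊕ipad) ∥ m → 64 + 249 = 313 bytes.

313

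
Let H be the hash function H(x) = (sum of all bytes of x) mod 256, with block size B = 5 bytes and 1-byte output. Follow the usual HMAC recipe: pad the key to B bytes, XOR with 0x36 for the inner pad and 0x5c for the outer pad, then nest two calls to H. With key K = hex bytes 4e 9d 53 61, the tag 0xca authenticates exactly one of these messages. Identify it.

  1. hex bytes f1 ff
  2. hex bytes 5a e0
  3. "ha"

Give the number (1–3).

2

Key hex bytes 4e 9d 53 61 is 4 bytes ≤ B = 5; zero-pad to 5 bytes: K' = 4e 9d 53 61 00.
K' ⊕ ipad = 78 ab 65 57 36; K' ⊕ opad = 12 c1 0f 3d 5c.
m1: inner = H(78 ab 65 57 36 f1 ff) = 05; tag = H(12 c1 0f 3d 5c 05) = 80
m2: inner = H(78 ab 65 57 36 5a e0) = 4f; tag = H(12 c1 0f 3d 5c 4f) = ca ← matches
m3: inner = H(78 ab 65 57 36 68 61) = de; tag = H(12 c1 0f 3d 5c de) = 59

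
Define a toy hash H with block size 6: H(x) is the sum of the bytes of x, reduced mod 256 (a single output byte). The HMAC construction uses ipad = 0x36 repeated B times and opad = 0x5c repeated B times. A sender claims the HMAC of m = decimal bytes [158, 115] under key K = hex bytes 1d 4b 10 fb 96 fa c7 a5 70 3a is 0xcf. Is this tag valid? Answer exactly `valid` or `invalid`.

invalid

Key hex bytes 1d 4b 10 fb 96 fa c7 a5 70 3a is 10 bytes > B = 6, so hash it first: H(key) = 19, then zero-pad to 6 bytes: K' = 19 00 00 00 00 00.
K' ⊕ ipad = 2f 36 36 36 36 36; K' ⊕ opad = 45 5c 5c 5c 5c 5c.
Inner hash: sum = 47+54+54+54+54+54+158+115 = 590; mod 256 = 78 → 4e.
Outer hash (recomputed tag): sum = 69+92+92+92+92+92+78 = 607; mod 256 = 95 → 5f.
Recomputed tag = 5f; claimed = cf → mismatch.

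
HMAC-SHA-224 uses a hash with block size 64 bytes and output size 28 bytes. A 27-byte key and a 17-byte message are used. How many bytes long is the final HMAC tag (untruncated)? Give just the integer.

The tag is one SHA-224 digest: 28 bytes.

28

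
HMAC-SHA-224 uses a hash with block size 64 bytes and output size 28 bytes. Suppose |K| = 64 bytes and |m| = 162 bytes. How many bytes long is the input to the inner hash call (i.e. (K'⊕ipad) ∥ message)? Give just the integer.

Key is 64 ≤ 64 bytes, zero-padded: |K'| = 64.
Inner input = (K'⊕ipad) ∥ m → 64 + 162 = 226 bytes.

226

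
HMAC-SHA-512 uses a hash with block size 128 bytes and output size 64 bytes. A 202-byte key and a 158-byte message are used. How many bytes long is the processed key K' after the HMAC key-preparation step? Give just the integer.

Key is 202 > 128 bytes, so it is hashed to 64 bytes then zero-padded to 128: |K'| = 128.

128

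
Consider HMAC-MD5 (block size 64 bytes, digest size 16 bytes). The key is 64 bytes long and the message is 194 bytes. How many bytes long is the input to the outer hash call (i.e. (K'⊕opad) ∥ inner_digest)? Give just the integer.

80

Key is 64 ≤ 64 bytes, zero-padded: |K'| = 64.
Outer input = (K'⊕opad) ∥ H(inner) → 64 + 16 = 80 bytes.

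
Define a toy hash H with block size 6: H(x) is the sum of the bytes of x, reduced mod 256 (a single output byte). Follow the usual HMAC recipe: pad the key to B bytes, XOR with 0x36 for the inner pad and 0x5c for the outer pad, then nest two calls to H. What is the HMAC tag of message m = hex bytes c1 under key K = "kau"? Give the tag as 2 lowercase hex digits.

0b

Key "kau" = 6b 61 75 is 3 bytes ≤ B = 6; zero-pad to 6 bytes: K' = 6b 61 75 00 00 00.
K' ⊕ ipad = 5d 57 43 36 36 36.  K' ⊕ opad = 37 3d 29 5c 5c 5c.
Inner input = (K'⊕ipad) ∥ m = 5d 57 43 36 36 36 ∥ c1.
Inner hash: sum = 93+87+67+54+54+54+193 = 602; mod 256 = 90 → 5a.
Outer input = (K'⊕opad) ∥ inner = 37 3d 29 5c 5c 5c ∥ 5a.
Outer hash (tag): sum = 55+61+41+92+92+92+90 = 523; mod 256 = 11 → 0b.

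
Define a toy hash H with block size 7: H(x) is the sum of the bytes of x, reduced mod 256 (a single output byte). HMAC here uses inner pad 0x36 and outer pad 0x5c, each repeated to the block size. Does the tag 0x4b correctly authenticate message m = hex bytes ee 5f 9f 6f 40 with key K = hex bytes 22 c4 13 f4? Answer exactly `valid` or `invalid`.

Key hex bytes 22 c4 13 f4 is 4 bytes ≤ B = 7; zero-pad to 7 bytes: K' = 22 c4 13 f4 00 00 00.
K' ⊕ ipad = 14 f2 25 c2 36 36 36; K' ⊕ opad = 7e 98 4f a8 5c 5c 5c.
Inner hash: sum = 20+242+37+194+54+54+54+238+95+159+111+64 = 1322; mod 256 = 42 → 2a.
Outer hash (recomputed tag): sum = 126+152+79+168+92+92+92+42 = 843; mod 256 = 75 → 4b.
Recomputed tag = 4b; claimed = 4b → match.

valid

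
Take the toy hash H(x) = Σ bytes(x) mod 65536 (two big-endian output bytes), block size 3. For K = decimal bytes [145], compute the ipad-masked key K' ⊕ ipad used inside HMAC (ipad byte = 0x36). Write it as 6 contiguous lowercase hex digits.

Key decimal bytes [145] = 91 is 1 byte ≤ B = 3; zero-pad to 3 bytes: K' = 91 00 00.
XOR each byte with 0x36: 91⊕36=a7, 00⊕36=36, 00⊕36=36.

a73636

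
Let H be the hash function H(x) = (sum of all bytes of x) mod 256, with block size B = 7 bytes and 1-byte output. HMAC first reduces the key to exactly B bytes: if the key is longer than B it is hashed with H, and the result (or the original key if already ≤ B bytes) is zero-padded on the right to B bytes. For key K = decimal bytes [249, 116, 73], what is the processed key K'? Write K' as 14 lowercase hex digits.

Key decimal bytes [249, 116, 73] = f9 74 49 is 3 bytes ≤ B = 7; zero-pad to 7 bytes: K' = f9 74 49 00 00 00 00.

f9744900000000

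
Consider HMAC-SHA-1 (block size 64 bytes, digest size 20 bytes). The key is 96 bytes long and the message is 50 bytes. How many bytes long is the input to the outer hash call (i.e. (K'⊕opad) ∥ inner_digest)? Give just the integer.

84

Key is 96 > 64 bytes, so it is hashed to 20 bytes then zero-padded to 64: |K'| = 64.
Outer input = (K'⊕opad) ∥ H(inner) → 64 + 20 = 84 bytes.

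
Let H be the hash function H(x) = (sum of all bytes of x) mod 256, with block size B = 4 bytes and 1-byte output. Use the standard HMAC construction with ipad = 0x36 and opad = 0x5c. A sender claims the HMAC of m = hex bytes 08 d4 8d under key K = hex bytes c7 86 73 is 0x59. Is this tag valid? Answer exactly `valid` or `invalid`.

invalid

Key hex bytes c7 86 73 is 3 bytes ≤ B = 4; zero-pad to 4 bytes: K' = c7 86 73 00.
K' ⊕ ipad = f1 b0 45 36; K' ⊕ opad = 9b da 2f 5c.
Inner hash: sum = 241+176+69+54+8+212+141 = 901; mod 256 = 133 → 85.
Outer hash (recomputed tag): sum = 155+218+47+92+133 = 645; mod 256 = 133 → 85.
Recomputed tag = 85; claimed = 59 → mismatch.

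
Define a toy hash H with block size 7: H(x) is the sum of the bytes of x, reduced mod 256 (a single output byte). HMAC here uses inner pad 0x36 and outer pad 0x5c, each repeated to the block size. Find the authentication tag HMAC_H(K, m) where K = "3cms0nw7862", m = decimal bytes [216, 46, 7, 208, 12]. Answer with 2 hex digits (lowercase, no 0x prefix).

Key "3cms0nw7862" = 33 63 6d 73 30 6e 77 37 38 36 32 is 11 bytes > B = 7, so hash it first: H(key) = 62, then zero-pad to 7 bytes: K' = 62 00 00 00 00 00 00.
K' ⊕ ipad = 54 36 36 36 36 36 36.  K' ⊕ opad = 3e 5c 5c 5c 5c 5c 5c.
Inner input = (K'⊕ipad) ∥ m = 54 36 36 36 36 36 36 ∥ d8 2e 07 d0 0c.
Inner hash: sum = 84+54+54+54+54+54+54+216+46+7+208+12 = 897; mod 256 = 129 → 81.
Outer input = (K'⊕opad) ∥ inner = 3e 5c 5c 5c 5c 5c 5c ∥ 81.
Outer hash (tag): sum = 62+92+92+92+92+92+92+129 = 743; mod 256 = 231 → e7.

e7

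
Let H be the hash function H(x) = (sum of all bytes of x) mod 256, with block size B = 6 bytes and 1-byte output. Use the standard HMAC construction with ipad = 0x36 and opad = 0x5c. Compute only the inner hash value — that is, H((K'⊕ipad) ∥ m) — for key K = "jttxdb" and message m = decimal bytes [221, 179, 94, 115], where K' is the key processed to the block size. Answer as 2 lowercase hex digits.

Key "jttxdb" = 6a 74 74 78 64 62 is exactly B = 6 bytes: K' = 6a 74 74 78 64 62.
K' ⊕ ipad = 5c 42 42 4e 52 54.
Inner input = 5c 42 42 4e 52 54 ∥ dd b3 5e 73.
Inner hash: sum = 92+66+66+78+82+84+221+179+94+115 = 1077; mod 256 = 53 → 35.

35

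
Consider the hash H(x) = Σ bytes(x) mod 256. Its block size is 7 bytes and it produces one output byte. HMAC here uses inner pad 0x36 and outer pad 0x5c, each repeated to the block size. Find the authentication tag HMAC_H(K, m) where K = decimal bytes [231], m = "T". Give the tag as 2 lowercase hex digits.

4c

Key decimal bytes [231] = e7 is 1 byte ≤ B = 7; zero-pad to 7 bytes: K' = e7 00 00 00 00 00 00.
K' ⊕ ipad = d1 36 36 36 36 36 36.  K' ⊕ opad = bb 5c 5c 5c 5c 5c 5c.
Inner input = (K'⊕ipad) ∥ m = d1 36 36 36 36 36 36 ∥ 54.
Inner hash: sum = 209+54+54+54+54+54+54+84 = 617; mod 256 = 105 → 69.
Outer input = (K'⊕opad) ∥ inner = bb 5c 5c 5c 5c 5c 5c ∥ 69.
Outer hash (tag): sum = 187+92+92+92+92+92+92+105 = 844; mod 256 = 76 → 4c.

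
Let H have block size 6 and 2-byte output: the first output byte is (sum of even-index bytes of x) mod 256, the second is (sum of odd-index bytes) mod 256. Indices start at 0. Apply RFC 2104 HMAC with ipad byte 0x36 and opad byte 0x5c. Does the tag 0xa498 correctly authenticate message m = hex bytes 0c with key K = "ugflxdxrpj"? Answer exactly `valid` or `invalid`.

valid

Key "ugflxdxrpj" = 75 67 66 6c 78 64 78 72 70 6a is 10 bytes > B = 6, so hash it first: H(key) = 3b 13, then zero-pad to 6 bytes: K' = 3b 13 00 00 00 00.
K' ⊕ ipad = 0d 25 36 36 36 36; K' ⊕ opad = 67 4f 5c 5c 5c 5c.
Inner hash: even-index sum = 133 mod 256 = 133; odd-index sum = 145 mod 256 = 145 → 85 91.
Outer hash (recomputed tag): even-index sum = 420 mod 256 = 164; odd-index sum = 408 mod 256 = 152 → a4 98.
Recomputed tag = a498; claimed = a498 → match.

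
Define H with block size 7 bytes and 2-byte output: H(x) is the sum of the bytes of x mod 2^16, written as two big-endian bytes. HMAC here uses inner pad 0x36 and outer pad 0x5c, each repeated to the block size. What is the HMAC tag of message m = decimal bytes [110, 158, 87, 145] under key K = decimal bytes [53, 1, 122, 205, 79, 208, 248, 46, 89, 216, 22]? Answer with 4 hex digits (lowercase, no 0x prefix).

Key decimal bytes [53, 1, 122, 205, 79, 208, 248, 46, 89, 216, 22] = 35 01 7a cd 4f d0 f8 2e 59 d8 16 is 11 bytes > B = 7, so hash it first: H(key) = 05 09, then zero-pad to 7 bytes: K' = 05 09 00 00 00 00 00.
K' ⊕ ipad = 33 3f 36 36 36 36 36.  K' ⊕ opad = 59 55 5c 5c 5c 5c 5c.
Inner input = (K'⊕ipad) ∥ m = 33 3f 36 36 36 36 36 ∥ 6e 9e 57 91.
Inner hash: sum = 51+63+54+54+54+54+54+110+158+87+145 = 884 → 03 74.
Outer input = (K'⊕opad) ∥ inner = 59 55 5c 5c 5c 5c 5c ∥ 03 74.
Outer hash (tag): sum = 89+85+92+92+92+92+92+3+116 = 753 → 02 f1.

02f1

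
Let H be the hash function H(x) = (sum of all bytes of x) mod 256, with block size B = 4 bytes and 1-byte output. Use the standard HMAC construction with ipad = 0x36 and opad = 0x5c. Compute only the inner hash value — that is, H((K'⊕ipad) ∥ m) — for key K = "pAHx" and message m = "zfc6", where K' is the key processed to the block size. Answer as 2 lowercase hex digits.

Key "pAHx" = 70 41 48 78 is exactly B = 4 bytes: K' = 70 41 48 78.
K' ⊕ ipad = 46 77 7e 4e.
Inner input = 46 77 7e 4e ∥ 7a 66 63 36.
Inner hash: sum = 70+119+126+78+122+102+99+54 = 770; mod 256 = 2 → 02.

02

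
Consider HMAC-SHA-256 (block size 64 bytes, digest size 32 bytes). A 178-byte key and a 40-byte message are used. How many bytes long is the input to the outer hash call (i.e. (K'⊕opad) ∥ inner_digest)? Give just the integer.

96

Key is 178 > 64 bytes, so it is hashed to 32 bytes then zero-padded to 64: |K'| = 64.
Outer input = (K'⊕opad) ∥ H(inner) → 64 + 32 = 96 bytes.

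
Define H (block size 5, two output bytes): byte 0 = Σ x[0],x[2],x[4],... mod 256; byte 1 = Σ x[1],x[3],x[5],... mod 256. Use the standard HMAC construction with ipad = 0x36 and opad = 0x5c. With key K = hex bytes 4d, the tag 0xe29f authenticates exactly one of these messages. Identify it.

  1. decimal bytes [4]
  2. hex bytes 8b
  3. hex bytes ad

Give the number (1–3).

Key hex bytes 4d is 1 byte ≤ B = 5; zero-pad to 5 bytes: K' = 4d 00 00 00 00.
K' ⊕ ipad = 7b 36 36 36 36; K' ⊕ opad = 11 5c 5c 5c 5c.
m1: inner = H(7b 36 36 36 36 04) = e7 70; tag = H(11 5c 5c 5c 5c e7 70) = 399f
m2: inner = H(7b 36 36 36 36 8b) = e7 f7; tag = H(11 5c 5c 5c 5c e7 f7) = c09f
m3: inner = H(7b 36 36 36 36 ad) = e7 19; tag = H(11 5c 5c 5c 5c e7 19) = e29f ← matches

3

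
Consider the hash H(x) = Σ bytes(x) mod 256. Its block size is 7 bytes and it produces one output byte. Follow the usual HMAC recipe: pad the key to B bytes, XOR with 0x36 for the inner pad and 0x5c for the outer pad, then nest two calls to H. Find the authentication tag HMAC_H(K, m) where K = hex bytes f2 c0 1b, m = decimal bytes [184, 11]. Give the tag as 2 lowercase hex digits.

83

Key hex bytes f2 c0 1b is 3 bytes ≤ B = 7; zero-pad to 7 bytes: K' = f2 c0 1b 00 00 00 00.
K' ⊕ ipad = c4 f6 2d 36 36 36 36.  K' ⊕ opad = ae 9c 47 5c 5c 5c 5c.
Inner input = (K'⊕ipad) ∥ m = c4 f6 2d 36 36 36 36 ∥ b8 0b.
Inner hash: sum = 196+246+45+54+54+54+54+184+11 = 898; mod 256 = 130 → 82.
Outer input = (K'⊕opad) ∥ inner = ae 9c 47 5c 5c 5c 5c ∥ 82.
Outer hash (tag): sum = 174+156+71+92+92+92+92+130 = 899; mod 256 = 131 → 83.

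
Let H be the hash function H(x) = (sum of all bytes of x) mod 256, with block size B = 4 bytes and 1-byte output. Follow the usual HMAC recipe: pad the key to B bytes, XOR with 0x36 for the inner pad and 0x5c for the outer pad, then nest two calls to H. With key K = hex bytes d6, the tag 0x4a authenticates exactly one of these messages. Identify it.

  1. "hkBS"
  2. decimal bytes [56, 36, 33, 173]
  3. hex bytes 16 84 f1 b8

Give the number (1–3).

2

Key hex bytes d6 is 1 byte ≤ B = 4; zero-pad to 4 bytes: K' = d6 00 00 00.
K' ⊕ ipad = e0 36 36 36; K' ⊕ opad = 8a 5c 5c 5c.
m1: inner = H(e0 36 36 36 68 6b 42 53) = ea; tag = H(8a 5c 5c 5c ea) = 88
m2: inner = H(e0 36 36 36 38 24 21 ad) = ac; tag = H(8a 5c 5c 5c ac) = 4a ← matches
m3: inner = H(e0 36 36 36 16 84 f1 b8) = c5; tag = H(8a 5c 5c 5c c5) = 63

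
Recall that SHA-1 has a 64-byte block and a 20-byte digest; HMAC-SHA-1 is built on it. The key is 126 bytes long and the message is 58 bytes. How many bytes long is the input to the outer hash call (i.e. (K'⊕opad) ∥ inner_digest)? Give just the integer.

84

Key is 126 > 64 bytes, so it is hashed to 20 bytes then zero-padded to 64: |K'| = 64.
Outer input = (K'⊕opad) ∥ H(inner) → 64 + 20 = 84 bytes.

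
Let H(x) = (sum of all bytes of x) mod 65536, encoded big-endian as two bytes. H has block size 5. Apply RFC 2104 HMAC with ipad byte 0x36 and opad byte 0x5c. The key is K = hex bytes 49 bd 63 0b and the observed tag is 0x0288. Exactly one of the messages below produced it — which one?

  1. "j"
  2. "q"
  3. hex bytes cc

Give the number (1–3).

3

Key hex bytes 49 bd 63 0b is 4 bytes ≤ B = 5; zero-pad to 5 bytes: K' = 49 bd 63 0b 00.
K' ⊕ ipad = 7f 8b 55 3d 36; K' ⊕ opad = 15 e1 3f 57 5c.
m1: inner = H(7f 8b 55 3d 36 6a) = 02 3c; tag = H(15 e1 3f 57 5c 02 3c) = 0226
m2: inner = H(7f 8b 55 3d 36 71) = 02 43; tag = H(15 e1 3f 57 5c 02 43) = 022d
m3: inner = H(7f 8b 55 3d 36 cc) = 02 9e; tag = H(15 e1 3f 57 5c 02 9e) = 0288 ← matches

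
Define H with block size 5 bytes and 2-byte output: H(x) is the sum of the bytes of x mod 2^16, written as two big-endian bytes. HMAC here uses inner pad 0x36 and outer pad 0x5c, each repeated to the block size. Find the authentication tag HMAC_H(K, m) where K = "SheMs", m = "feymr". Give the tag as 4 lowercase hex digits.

Key "SheMs" = 53 68 65 4d 73 is exactly B = 5 bytes: K' = 53 68 65 4d 73.
K' ⊕ ipad = 65 5e 53 7b 45.  K' ⊕ opad = 0f 34 39 11 2f.
Inner input = (K'⊕ipad) ∥ m = 65 5e 53 7b 45 ∥ 66 65 79 6d 72.
Inner hash: sum = 101+94+83+123+69+102+101+121+109+114 = 1017 → 03 f9.
Outer input = (K'⊕opad) ∥ inner = 0f 34 39 11 2f ∥ 03 f9.
Outer hash (tag): sum = 15+52+57+17+47+3+249 = 440 → 01 b8.

01b8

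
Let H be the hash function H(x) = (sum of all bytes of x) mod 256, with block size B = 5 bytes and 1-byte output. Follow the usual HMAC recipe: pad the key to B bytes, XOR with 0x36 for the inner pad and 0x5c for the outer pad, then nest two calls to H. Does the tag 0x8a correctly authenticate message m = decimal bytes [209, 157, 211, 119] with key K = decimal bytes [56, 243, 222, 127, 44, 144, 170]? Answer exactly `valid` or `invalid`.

Key decimal bytes [56, 243, 222, 127, 44, 144, 170] = 38 f3 de 7f 2c 90 aa is 7 bytes > B = 5, so hash it first: H(key) = ee, then zero-pad to 5 bytes: K' = ee 00 00 00 00.
K' ⊕ ipad = d8 36 36 36 36; K' ⊕ opad = b2 5c 5c 5c 5c.
Inner hash: sum = 216+54+54+54+54+209+157+211+119 = 1128; mod 256 = 104 → 68.
Outer hash (recomputed tag): sum = 178+92+92+92+92+104 = 650; mod 256 = 138 → 8a.
Recomputed tag = 8a; claimed = 8a → match.

valid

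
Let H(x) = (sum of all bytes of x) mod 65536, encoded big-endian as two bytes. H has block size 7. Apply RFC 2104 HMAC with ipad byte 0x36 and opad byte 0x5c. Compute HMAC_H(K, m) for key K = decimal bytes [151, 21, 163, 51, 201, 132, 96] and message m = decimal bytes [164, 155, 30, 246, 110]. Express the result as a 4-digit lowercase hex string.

0457

Key decimal bytes [151, 21, 163, 51, 201, 132, 96] = 97 15 a3 33 c9 84 60 is exactly B = 7 bytes: K' = 97 15 a3 33 c9 84 60.
K' ⊕ ipad = a1 23 95 05 ff b2 56.  K' ⊕ opad = cb 49 ff 6f 95 d8 3c.
Inner input = (K'⊕ipad) ∥ m = a1 23 95 05 ff b2 56 ∥ a4 9b 1e f6 6e.
Inner hash: sum = 161+35+149+5+255+178+86+164+155+30+246+110 = 1574 → 06 26.
Outer input = (K'⊕opad) ∥ inner = cb 49 ff 6f 95 d8 3c ∥ 06 26.
Outer hash (tag): sum = 203+73+255+111+149+216+60+6+38 = 1111 → 04 57.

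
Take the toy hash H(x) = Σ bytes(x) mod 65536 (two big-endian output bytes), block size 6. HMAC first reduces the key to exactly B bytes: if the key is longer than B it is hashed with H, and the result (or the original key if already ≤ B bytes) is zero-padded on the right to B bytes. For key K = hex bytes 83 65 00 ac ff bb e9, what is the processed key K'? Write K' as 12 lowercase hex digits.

|K| = 7 > B = 6, so first hash the key.
H(K): sum = 131+101+0+172+255+187+233 = 1079 → 04 37.
Zero-pad H(K) = 04 37 to 6 bytes: K' = 04 37 00 00 00 00.

043700000000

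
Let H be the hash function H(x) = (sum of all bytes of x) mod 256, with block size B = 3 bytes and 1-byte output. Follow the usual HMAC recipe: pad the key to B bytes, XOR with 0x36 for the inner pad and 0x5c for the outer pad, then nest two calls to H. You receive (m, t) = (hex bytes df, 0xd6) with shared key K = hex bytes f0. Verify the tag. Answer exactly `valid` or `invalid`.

Key hex bytes f0 is 1 byte ≤ B = 3; zero-pad to 3 bytes: K' = f0 00 00.
K' ⊕ ipad = c6 36 36; K' ⊕ opad = ac 5c 5c.
Inner hash: sum = 198+54+54+223 = 529; mod 256 = 17 → 11.
Outer hash (recomputed tag): sum = 172+92+92+17 = 373; mod 256 = 117 → 75.
Recomputed tag = 75; claimed = d6 → mismatch.

invalid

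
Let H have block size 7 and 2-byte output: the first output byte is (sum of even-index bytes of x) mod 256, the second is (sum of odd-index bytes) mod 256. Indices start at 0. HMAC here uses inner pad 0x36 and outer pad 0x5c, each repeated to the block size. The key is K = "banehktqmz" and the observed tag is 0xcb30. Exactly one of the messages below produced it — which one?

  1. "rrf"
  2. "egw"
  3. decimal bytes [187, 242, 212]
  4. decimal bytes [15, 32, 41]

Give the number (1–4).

Key "banehktqmz" = 62 61 6e 65 68 6b 74 71 6d 7a is 10 bytes > B = 7, so hash it first: H(key) = 19 1c, then zero-pad to 7 bytes: K' = 19 1c 00 00 00 00 00.
K' ⊕ ipad = 2f 2a 36 36 36 36 36; K' ⊕ opad = 45 40 5c 5c 5c 5c 5c.
m1: inner = H(2f 2a 36 36 36 36 36 72 72 66) = 43 6e; tag = H(45 40 5c 5c 5c 5c 5c 43 6e) = c73b
m2: inner = H(2f 2a 36 36 36 36 36 65 67 77) = 38 72; tag = H(45 40 5c 5c 5c 5c 5c 38 72) = cb30 ← matches
m3: inner = H(2f 2a 36 36 36 36 36 bb f2 d4) = c3 25; tag = H(45 40 5c 5c 5c 5c 5c c3 25) = 7ebb
m4: inner = H(2f 2a 36 36 36 36 36 0f 20 29) = f1 ce; tag = H(45 40 5c 5c 5c 5c 5c f1 ce) = 27e9

2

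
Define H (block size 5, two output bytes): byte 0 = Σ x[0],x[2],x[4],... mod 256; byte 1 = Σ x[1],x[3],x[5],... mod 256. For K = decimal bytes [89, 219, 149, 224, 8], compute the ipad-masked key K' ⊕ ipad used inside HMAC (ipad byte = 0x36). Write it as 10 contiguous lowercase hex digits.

6feda3d63e

Key decimal bytes [89, 219, 149, 224, 8] = 59 db 95 e0 08 is exactly B = 5 bytes: K' = 59 db 95 e0 08.
XOR each byte with 0x36: 59⊕36=6f, db⊕36=ed, 95⊕36=a3, e0⊕36=d6, 08⊕36=3e.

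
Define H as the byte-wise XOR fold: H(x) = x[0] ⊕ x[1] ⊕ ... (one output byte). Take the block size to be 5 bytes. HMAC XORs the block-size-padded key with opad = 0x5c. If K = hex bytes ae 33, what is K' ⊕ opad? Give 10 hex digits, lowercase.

Key hex bytes ae 33 is 2 bytes ≤ B = 5; zero-pad to 5 bytes: K' = ae 33 00 00 00.
XOR each byte with 0x5c: ae⊕5c=f2, 33⊕5c=6f, 00⊕5c=5c, 00⊕5c=5c, 00⊕5c=5c.

f26f5c5c5c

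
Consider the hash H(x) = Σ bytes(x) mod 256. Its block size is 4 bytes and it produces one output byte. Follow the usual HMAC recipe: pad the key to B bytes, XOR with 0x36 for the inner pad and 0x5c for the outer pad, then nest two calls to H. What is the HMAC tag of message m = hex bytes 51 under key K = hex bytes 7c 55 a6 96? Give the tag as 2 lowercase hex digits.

1b

Key hex bytes 7c 55 a6 96 is exactly B = 4 bytes: K' = 7c 55 a6 96.
K' ⊕ ipad = 4a 63 90 a0.  K' ⊕ opad = 20 09 fa ca.
Inner input = (K'⊕ipad) ∥ m = 4a 63 90 a0 ∥ 51.
Inner hash: sum = 74+99+144+160+81 = 558; mod 256 = 46 → 2e.
Outer input = (K'⊕opad) ∥ inner = 20 09 fa ca ∥ 2e.
Outer hash (tag): sum = 32+9+250+202+46 = 539; mod 256 = 27 → 1b.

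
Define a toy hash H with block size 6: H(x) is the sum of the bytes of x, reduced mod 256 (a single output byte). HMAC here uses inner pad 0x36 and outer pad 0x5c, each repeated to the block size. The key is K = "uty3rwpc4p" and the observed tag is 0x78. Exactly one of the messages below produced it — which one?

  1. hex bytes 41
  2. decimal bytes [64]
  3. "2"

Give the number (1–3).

Key "uty3rwpc4p" = 75 74 79 33 72 77 70 63 34 70 is 10 bytes > B = 6, so hash it first: H(key) = f5, then zero-pad to 6 bytes: K' = f5 00 00 00 00 00.
K' ⊕ ipad = c3 36 36 36 36 36; K' ⊕ opad = a9 5c 5c 5c 5c 5c.
m1: inner = H(c3 36 36 36 36 36 41) = 12; tag = H(a9 5c 5c 5c 5c 5c 12) = 87
m2: inner = H(c3 36 36 36 36 36 40) = 11; tag = H(a9 5c 5c 5c 5c 5c 11) = 86
m3: inner = H(c3 36 36 36 36 36 32) = 03; tag = H(a9 5c 5c 5c 5c 5c 03) = 78 ← matches

3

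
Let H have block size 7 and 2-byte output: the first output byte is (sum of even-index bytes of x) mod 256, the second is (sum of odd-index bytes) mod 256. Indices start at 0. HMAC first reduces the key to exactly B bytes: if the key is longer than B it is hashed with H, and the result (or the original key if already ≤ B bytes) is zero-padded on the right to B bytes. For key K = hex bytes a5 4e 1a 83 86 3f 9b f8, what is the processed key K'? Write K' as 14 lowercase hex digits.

e0080000000000

|K| = 8 > B = 7, so first hash the key.
H(K): even-index sum = 480 mod 256 = 224; odd-index sum = 520 mod 256 = 8 → e0 08.
Zero-pad H(K) = e0 08 to 7 bytes: K' = e0 08 00 00 00 00 00.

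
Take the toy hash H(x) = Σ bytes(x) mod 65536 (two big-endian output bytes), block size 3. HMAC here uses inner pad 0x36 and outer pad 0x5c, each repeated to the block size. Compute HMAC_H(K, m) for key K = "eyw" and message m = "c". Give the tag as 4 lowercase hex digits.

00d0

Key "eyw" = 65 79 77 is exactly B = 3 bytes: K' = 65 79 77.
K' ⊕ ipad = 53 4f 41.  K' ⊕ opad = 39 25 2b.
Inner input = (K'⊕ipad) ∥ m = 53 4f 41 ∥ 63.
Inner hash: sum = 83+79+65+99 = 326 → 01 46.
Outer input = (K'⊕opad) ∥ inner = 39 25 2b ∥ 01 46.
Outer hash (tag): sum = 57+37+43+1+70 = 208 → 00 d0.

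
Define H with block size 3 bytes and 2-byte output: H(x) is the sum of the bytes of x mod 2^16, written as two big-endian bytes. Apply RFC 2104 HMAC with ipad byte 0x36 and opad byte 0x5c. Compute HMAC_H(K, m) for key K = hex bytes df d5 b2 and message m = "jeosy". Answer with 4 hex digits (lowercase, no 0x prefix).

0278

Key hex bytes df d5 b2 is exactly B = 3 bytes: K' = df d5 b2.
K' ⊕ ipad = e9 e3 84.  K' ⊕ opad = 83 89 ee.
Inner input = (K'⊕ipad) ∥ m = e9 e3 84 ∥ 6a 65 6f 73 79.
Inner hash: sum = 233+227+132+106+101+111+115+121 = 1146 → 04 7a.
Outer input = (K'⊕opad) ∥ inner = 83 89 ee ∥ 04 7a.
Outer hash (tag): sum = 131+137+238+4+122 = 632 → 02 78.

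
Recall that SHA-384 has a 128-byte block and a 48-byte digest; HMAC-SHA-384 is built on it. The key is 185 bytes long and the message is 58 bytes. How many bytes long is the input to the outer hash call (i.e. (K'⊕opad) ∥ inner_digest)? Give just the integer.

176

Key is 185 > 128 bytes, so it is hashed to 48 bytes then zero-padded to 128: |K'| = 128.
Outer input = (K'⊕opad) ∥ H(inner) → 128 + 48 = 176 bytes.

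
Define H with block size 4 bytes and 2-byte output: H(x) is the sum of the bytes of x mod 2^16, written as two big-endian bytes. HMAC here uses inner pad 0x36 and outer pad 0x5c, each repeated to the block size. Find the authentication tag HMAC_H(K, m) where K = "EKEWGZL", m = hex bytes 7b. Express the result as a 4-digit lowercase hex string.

01a6

Key "EKEWGZL" = 45 4b 45 57 47 5a 4c is 7 bytes > B = 4, so hash it first: H(key) = 02 19, then zero-pad to 4 bytes: K' = 02 19 00 00.
K' ⊕ ipad = 34 2f 36 36.  K' ⊕ opad = 5e 45 5c 5c.
Inner input = (K'⊕ipad) ∥ m = 34 2f 36 36 ∥ 7b.
Inner hash: sum = 52+47+54+54+123 = 330 → 01 4a.
Outer input = (K'⊕opad) ∥ inner = 5e 45 5c 5c ∥ 01 4a.
Outer hash (tag): sum = 94+69+92+92+1+74 = 422 → 01 a6.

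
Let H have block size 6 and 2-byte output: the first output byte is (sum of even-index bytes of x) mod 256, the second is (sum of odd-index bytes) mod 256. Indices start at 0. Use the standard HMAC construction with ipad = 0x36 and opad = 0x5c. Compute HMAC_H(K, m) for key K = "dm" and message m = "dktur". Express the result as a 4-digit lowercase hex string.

f890

Key "dm" = 64 6d is 2 bytes ≤ B = 6; zero-pad to 6 bytes: K' = 64 6d 00 00 00 00.
K' ⊕ ipad = 52 5b 36 36 36 36.  K' ⊕ opad = 38 31 5c 5c 5c 5c.
Inner input = (K'⊕ipad) ∥ m = 52 5b 36 36 36 36 ∥ 64 6b 74 75 72.
Inner hash: even-index sum = 520 mod 256 = 8; odd-index sum = 423 mod 256 = 167 → 08 a7.
Outer input = (K'⊕opad) ∥ inner = 38 31 5c 5c 5c 5c ∥ 08 a7.
Outer hash (tag): even-index sum = 248 mod 256 = 248; odd-index sum = 400 mod 256 = 144 → f8 90.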